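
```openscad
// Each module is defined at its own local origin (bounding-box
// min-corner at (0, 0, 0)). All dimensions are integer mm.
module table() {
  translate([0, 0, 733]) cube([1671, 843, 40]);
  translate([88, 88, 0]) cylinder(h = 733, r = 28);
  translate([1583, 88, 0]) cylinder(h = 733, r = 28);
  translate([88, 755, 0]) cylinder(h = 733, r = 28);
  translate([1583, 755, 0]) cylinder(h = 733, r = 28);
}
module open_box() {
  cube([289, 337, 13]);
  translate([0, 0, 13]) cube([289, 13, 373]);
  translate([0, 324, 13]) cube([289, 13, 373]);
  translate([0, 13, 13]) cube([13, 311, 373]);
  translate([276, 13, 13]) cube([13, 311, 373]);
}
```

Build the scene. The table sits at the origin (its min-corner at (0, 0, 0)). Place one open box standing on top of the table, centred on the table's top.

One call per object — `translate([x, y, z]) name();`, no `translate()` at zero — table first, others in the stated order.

table();
translate([691, 253, 773]) open_box();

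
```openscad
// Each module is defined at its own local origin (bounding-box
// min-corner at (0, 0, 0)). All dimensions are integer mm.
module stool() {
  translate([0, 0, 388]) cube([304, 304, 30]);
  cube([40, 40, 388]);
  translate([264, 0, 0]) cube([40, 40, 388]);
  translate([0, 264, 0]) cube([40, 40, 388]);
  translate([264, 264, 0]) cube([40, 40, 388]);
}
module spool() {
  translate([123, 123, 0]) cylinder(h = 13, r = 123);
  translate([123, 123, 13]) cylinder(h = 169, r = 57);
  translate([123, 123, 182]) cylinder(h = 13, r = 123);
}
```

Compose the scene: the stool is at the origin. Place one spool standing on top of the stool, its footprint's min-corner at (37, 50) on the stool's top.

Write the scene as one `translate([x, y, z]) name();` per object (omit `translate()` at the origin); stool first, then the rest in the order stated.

stool();
translate([37, 50, 418]) spool();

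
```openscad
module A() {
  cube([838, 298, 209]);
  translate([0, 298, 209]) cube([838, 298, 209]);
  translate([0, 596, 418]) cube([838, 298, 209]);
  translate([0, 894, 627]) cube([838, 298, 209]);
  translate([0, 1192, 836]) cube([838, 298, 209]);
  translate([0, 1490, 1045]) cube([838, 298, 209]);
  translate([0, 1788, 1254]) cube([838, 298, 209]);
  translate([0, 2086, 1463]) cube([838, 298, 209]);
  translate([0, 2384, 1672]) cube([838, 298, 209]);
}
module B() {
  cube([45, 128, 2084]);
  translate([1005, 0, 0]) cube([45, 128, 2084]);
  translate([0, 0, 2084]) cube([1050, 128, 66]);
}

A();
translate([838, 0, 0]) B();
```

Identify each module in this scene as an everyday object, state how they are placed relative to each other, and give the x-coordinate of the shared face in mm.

A is a staircase. B is a door frame. The door frame is against the staircase's +x side, with their −y faces flush. The x-coordinate of the shared face is 838 mm.

The staircase's +x face and the door frame's −x face are both at x = 838 mm.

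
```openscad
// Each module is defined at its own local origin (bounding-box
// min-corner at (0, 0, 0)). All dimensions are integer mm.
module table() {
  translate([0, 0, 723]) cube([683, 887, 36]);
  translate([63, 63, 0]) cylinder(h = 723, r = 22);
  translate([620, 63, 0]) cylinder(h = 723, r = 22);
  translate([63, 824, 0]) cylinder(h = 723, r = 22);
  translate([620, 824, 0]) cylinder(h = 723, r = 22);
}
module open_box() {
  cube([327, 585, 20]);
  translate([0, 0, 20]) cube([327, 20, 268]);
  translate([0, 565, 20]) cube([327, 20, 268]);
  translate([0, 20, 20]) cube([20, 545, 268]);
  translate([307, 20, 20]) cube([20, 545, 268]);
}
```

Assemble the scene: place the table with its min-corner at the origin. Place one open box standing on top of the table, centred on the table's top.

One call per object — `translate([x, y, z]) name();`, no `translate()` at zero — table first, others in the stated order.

table();
translate([178, 151, 759]) open_box();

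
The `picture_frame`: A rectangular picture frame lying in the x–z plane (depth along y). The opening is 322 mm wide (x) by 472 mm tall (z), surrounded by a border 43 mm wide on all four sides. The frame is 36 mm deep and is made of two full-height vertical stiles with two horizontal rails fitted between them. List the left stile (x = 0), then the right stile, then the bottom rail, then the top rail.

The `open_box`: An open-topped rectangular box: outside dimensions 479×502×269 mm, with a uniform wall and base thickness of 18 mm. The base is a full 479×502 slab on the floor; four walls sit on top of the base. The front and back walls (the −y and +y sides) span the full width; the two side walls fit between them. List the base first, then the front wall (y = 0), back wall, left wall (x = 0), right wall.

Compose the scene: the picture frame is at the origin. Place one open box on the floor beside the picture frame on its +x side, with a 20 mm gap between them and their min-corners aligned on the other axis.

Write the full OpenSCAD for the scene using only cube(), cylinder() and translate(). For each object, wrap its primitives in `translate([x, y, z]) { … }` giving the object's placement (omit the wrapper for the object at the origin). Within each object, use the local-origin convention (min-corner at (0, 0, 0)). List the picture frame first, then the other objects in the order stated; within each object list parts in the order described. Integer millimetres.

cube([43, 36, 558]);
translate([365, 0, 0]) cube([43, 36, 558]);
translate([43, 0, 0]) cube([322, 36, 43]);
translate([43, 0, 515]) cube([322, 36, 43]);
translate([428, 0, 0]) {
  cube([479, 502, 18]);
  translate([0, 0, 18]) cube([479, 18, 251]);
  translate([0, 484, 18]) cube([479, 18, 251]);
  translate([0, 18, 18]) cube([18, 466, 251]);
  translate([461, 18, 18]) cube([18, 466, 251]);
}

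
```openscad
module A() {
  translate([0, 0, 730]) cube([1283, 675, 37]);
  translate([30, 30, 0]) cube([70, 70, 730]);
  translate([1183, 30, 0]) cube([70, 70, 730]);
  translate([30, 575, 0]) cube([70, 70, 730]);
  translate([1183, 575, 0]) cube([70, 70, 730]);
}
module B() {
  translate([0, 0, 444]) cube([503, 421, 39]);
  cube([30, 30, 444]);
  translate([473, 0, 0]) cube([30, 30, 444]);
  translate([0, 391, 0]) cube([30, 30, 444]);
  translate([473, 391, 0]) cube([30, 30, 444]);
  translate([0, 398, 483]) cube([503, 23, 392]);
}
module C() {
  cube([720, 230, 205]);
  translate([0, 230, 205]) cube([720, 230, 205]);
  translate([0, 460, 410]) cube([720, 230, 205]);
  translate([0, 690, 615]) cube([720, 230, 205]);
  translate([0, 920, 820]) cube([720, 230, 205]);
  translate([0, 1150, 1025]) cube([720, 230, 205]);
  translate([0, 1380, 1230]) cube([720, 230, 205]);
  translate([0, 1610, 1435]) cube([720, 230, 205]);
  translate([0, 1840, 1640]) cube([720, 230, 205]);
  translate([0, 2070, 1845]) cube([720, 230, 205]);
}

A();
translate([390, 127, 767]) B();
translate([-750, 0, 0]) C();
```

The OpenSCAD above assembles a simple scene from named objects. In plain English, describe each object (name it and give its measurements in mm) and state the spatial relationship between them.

A is a rectangular dining table. The top is 1283×675×37 mm with its upper surface at z = 767 mm. It stands on four 70×70 mm square legs, each inset 30 mm from the nearest pair of top edges, running from the floor to the underside of the top.

B is a chair. The seat is a 503×421×39 mm slab with its top at z = 483 mm, on four 30×30 mm corner legs (flush with the seat edges, standing on z = 0). A flat backrest 23 mm thick, 392 mm tall, spans the full seat width and rises from the seat top along its +y edge, rear face flush with the rear of the seat.

C is a run of 10 identical solid stair steps. Each tread is 720×230 mm and each step block is 205 mm high. Step 1 rests on the floor; step k is offset from step 1 by (k−1)×230 mm in y and (k−1)×205 mm in z.

The chair is on top of the table, centred. The staircase is on the floor beside the table on its −x side.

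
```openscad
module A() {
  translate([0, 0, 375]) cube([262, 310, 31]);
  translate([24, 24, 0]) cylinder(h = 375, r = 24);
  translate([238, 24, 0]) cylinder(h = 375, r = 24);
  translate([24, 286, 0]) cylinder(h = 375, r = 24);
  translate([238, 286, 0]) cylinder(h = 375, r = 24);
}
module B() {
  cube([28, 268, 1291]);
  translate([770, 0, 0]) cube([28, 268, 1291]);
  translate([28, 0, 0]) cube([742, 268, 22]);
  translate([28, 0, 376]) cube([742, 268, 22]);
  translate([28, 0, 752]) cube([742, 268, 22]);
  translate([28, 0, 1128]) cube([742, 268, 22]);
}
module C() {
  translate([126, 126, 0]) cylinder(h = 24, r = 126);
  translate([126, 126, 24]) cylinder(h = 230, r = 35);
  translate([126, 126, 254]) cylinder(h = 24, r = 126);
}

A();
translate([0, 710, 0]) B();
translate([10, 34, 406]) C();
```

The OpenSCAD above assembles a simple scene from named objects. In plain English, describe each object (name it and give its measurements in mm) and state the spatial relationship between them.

A is a four-legged stool. The seat is 262×310 mm, 31 mm thick, top at z = 406 mm. It stands on four round legs, each 48 mm in diameter, from z = 0 to the seat underside, each leg's axis is inset half a diameter from the nearest pair of seat edges (so the leg's bounding box is flush with the corner).

B is an open bookshelf. Two side panels, each 28 mm thick, 268 mm deep and 1291 mm tall, stand 798 mm apart (outside-to-outside). Between them sit 4 shelves, each 22 mm thick and 268 mm deep, spanning the full gap between the sides. The bottom shelf rests on the floor (its underside at z = 0) and the clear gap between one shelf's top and the next shelf's underside is 354 mm.

C is a spool: two coaxial disc flanges of radius 126 mm and thickness 24 mm, joined by a core cylinder of radius 35 mm and height 230 mm. The lower flange rests on z = 0 and the three cylinders share a vertical axis.

The bookshelf is on the floor beside the stool on its +y side. The spool is on top of the stool.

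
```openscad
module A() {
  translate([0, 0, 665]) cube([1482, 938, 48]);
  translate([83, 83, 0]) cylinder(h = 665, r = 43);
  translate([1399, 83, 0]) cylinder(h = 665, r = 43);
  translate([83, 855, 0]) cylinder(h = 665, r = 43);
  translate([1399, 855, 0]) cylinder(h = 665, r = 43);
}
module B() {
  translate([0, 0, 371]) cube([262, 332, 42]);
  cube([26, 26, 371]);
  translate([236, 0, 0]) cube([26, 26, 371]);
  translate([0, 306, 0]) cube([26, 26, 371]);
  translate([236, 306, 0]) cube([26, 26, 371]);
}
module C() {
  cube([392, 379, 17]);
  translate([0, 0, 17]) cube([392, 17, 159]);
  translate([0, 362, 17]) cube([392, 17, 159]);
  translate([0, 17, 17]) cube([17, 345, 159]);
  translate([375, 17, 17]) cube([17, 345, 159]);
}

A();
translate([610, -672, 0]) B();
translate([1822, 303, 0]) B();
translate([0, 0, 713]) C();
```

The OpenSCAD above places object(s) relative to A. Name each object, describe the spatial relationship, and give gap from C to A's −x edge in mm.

The open box's min-x is at 0; the table's min-x is 0; gap = 0 mm.

A is a table. B is a stool. C is an open box. Two stools sit around the table at the −y, +x sides. The open box is on top of the table. The gap from the open box to the table's −x edge is 0 mm.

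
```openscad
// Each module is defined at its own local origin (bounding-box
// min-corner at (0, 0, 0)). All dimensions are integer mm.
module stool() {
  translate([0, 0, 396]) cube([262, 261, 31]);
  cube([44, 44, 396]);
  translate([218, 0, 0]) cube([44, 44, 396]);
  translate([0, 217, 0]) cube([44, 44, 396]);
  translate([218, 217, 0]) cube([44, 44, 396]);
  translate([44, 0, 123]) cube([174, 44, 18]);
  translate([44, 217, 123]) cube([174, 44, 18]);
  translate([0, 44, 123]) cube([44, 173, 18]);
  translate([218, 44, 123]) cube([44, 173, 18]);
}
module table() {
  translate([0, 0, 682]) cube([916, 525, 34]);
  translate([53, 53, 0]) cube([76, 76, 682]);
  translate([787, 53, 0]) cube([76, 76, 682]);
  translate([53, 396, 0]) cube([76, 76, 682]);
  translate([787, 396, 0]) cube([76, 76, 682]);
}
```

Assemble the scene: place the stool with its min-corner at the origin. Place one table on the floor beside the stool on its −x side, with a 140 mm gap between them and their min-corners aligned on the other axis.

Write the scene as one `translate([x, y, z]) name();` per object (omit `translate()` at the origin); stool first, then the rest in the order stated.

stool();
translate([-1056, 0, 0]) table();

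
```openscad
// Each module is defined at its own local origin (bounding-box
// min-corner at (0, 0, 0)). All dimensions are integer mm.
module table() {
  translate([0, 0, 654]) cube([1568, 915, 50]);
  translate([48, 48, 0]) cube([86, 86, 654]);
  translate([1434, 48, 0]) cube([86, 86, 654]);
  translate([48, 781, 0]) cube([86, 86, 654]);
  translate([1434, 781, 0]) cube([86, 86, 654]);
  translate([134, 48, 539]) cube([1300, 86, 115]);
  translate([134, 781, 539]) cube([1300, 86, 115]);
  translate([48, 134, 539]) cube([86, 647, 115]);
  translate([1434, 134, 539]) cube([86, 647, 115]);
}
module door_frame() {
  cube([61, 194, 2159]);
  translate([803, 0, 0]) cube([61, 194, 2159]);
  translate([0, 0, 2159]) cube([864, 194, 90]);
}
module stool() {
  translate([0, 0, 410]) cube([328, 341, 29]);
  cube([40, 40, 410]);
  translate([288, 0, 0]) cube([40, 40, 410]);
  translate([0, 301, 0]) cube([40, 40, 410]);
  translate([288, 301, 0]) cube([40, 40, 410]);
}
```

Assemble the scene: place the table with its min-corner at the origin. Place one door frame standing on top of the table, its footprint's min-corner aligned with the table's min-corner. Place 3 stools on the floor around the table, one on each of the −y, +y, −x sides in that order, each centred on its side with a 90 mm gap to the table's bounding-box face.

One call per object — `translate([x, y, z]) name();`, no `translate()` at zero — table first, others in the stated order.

table();
translate([0, 0, 704]) door_frame();
translate([620, -431, 0]) stool();
translate([620, 1005, 0]) stool();
translate([-418, 287, 0]) stool();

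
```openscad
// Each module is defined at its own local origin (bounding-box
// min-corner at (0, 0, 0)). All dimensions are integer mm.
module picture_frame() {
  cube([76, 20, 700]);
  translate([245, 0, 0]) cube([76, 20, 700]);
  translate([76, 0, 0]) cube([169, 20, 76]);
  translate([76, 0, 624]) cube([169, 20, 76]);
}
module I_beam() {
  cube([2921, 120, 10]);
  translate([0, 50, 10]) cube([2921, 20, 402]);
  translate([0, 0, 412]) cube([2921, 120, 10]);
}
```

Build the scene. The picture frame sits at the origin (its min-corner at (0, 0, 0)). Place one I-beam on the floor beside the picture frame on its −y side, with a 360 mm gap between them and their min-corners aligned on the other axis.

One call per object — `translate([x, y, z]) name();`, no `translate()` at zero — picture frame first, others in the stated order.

picture_frame();
translate([0, -480, 0]) I_beam();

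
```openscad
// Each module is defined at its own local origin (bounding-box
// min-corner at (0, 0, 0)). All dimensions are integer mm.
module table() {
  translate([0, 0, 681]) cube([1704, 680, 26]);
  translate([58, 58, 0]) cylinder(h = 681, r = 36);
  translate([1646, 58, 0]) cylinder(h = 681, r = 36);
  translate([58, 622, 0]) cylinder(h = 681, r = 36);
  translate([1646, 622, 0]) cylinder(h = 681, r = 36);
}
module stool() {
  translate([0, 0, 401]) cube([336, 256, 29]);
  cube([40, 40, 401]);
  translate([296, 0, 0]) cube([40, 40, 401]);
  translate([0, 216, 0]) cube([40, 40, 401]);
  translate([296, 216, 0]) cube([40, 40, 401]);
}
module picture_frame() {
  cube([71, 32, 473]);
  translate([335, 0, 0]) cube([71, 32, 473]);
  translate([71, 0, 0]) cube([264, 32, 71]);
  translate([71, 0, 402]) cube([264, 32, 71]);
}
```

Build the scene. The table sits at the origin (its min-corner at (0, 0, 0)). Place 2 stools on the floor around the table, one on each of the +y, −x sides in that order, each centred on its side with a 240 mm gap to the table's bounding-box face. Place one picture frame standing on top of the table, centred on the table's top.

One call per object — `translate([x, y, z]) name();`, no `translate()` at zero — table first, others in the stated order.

table();
translate([684, 920, 0]) stool();
translate([-576, 212, 0]) stool();
translate([649, 324, 707]) picture_frame();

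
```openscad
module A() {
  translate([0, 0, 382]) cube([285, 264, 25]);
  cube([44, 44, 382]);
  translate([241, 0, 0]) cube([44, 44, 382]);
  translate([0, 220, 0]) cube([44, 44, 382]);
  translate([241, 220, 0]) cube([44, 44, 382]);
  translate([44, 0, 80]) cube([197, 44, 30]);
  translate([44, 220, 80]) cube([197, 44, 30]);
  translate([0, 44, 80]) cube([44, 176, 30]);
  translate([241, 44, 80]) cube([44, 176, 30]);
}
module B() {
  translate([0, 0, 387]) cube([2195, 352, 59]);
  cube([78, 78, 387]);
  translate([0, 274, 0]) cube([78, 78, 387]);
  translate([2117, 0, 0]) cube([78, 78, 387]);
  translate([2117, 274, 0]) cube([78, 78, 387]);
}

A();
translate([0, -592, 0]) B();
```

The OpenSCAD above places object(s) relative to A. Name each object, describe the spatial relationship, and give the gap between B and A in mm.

A is a stool. B is a bench. The bench is on the floor beside the stool on its −y side. The gap between the bench and the stool is 240 mm.

The bench's nearest face is 240 mm from the stool's −y face.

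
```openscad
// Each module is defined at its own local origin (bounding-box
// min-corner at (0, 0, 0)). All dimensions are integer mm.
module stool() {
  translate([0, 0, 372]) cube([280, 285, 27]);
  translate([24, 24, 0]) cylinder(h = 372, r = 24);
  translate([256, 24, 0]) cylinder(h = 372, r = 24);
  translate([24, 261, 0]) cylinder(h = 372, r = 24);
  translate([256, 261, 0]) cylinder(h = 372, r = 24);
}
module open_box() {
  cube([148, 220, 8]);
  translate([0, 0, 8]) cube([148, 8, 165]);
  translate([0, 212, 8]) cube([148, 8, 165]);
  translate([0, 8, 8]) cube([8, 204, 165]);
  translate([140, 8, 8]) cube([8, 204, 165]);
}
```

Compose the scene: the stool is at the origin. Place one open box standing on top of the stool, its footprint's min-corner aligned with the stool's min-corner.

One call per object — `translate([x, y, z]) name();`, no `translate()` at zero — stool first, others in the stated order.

stool();
translate([0, 0, 399]) open_box();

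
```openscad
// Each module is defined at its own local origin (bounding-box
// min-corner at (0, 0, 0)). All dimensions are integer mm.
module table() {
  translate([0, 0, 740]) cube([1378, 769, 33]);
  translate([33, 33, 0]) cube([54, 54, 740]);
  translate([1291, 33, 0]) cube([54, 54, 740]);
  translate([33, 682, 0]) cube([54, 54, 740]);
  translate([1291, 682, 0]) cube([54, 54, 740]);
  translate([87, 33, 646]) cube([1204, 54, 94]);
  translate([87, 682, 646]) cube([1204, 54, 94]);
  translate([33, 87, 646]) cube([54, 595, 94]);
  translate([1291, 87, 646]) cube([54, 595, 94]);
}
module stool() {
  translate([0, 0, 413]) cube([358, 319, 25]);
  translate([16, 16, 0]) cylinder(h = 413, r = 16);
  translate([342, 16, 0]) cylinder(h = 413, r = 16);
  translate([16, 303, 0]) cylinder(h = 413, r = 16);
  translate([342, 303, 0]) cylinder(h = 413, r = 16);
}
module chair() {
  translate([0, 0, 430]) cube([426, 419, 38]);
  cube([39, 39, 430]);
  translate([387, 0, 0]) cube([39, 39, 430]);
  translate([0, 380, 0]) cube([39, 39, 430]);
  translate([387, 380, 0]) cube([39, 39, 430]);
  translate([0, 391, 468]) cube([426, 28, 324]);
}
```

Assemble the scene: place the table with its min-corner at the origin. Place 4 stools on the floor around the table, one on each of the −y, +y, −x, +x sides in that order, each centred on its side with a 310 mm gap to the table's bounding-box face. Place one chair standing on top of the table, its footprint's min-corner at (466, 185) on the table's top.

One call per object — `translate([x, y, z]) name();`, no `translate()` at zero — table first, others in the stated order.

table();
translate([510, -629, 0]) stool();
translate([510, 1079, 0]) stool();
translate([-668, 225, 0]) stool();
translate([1688, 225, 0]) stool();
translate([466, 185, 773]) chair();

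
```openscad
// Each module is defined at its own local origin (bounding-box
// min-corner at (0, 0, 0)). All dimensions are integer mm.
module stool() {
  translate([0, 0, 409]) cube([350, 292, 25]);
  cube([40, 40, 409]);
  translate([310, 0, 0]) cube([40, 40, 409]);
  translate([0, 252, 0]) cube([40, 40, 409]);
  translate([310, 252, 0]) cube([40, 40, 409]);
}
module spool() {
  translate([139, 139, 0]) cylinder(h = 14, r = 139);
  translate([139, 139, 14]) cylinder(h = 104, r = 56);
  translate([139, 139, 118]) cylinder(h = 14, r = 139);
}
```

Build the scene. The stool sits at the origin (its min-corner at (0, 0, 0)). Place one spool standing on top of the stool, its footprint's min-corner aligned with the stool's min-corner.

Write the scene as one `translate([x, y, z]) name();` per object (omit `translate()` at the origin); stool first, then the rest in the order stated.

stool();
translate([0, 0, 434]) spool();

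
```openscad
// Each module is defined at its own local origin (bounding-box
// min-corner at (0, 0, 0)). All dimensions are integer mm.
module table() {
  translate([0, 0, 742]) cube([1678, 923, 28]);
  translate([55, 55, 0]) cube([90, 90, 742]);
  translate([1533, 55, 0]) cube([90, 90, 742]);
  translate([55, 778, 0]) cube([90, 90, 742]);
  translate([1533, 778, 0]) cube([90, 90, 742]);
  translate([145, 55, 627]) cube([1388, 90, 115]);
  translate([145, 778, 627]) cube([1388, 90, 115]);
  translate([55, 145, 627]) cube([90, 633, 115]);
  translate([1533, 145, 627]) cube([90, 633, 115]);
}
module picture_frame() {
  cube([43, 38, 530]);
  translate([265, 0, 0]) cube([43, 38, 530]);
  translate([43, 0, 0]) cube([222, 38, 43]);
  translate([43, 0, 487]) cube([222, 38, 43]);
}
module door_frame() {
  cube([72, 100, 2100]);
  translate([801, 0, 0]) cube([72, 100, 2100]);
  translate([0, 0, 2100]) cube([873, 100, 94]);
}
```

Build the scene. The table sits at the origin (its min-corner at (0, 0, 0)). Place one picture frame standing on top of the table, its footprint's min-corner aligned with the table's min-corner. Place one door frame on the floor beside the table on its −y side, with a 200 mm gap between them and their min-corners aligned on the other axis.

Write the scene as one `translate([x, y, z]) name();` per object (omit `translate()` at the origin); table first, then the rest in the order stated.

table();
translate([0, 0, 770]) picture_frame();
translate([0, -300, 0]) door_frame();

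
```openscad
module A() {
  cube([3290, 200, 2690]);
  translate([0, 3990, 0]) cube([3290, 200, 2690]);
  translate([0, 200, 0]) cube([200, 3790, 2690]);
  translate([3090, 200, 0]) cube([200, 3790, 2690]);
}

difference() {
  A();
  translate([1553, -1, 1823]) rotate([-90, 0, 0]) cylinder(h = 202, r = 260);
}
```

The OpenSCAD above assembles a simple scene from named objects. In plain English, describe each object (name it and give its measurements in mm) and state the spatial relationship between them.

A is a box-shaped house frame (walls only): outside footprint 3290×4190 mm, wall height 2690 mm, wall thickness 200 mm. The two y-facing walls run the full x-width; the two x-facing walls fit between the inner faces of the y-facing walls.

The house frame has a circular hole of radius 260 mm through its front wall, centred at (x = 1553, z = 1823).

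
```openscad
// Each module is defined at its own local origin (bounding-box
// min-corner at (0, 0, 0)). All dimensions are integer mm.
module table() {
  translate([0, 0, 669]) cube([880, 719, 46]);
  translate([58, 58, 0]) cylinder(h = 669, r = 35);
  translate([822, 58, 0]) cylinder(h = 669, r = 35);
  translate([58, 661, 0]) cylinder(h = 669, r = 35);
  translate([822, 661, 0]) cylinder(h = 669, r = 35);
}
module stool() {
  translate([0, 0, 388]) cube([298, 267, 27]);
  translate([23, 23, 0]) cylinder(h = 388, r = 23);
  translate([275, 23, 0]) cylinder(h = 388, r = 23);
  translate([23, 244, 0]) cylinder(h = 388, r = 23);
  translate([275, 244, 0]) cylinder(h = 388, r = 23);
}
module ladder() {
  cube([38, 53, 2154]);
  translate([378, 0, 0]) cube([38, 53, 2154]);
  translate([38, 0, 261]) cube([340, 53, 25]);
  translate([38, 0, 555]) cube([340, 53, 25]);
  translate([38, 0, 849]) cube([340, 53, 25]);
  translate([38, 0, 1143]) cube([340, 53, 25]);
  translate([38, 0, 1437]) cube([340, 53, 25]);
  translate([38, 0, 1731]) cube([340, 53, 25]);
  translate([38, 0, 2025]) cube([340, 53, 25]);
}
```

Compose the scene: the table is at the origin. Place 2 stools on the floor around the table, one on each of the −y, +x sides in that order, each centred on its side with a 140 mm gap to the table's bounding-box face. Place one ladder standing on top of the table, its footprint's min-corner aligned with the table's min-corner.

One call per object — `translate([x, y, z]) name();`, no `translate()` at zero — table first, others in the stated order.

table();
translate([291, -407, 0]) stool();
translate([1020, 226, 0]) stool();
translate([0, 0, 715]) ladder();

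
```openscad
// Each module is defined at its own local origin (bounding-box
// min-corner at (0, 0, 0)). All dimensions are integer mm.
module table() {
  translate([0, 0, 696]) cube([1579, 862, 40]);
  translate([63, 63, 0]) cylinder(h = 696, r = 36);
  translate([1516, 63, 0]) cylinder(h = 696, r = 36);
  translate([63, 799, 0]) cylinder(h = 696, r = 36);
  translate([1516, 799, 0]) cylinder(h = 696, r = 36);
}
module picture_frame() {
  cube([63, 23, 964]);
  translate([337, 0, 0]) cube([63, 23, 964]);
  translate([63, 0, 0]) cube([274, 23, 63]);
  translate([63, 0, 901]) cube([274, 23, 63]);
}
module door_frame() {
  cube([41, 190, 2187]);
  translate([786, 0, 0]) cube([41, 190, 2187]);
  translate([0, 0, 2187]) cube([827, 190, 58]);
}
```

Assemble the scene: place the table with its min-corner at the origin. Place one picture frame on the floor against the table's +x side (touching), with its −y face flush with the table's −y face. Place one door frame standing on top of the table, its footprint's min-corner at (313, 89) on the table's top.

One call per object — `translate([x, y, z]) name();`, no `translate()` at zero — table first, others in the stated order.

table();
translate([1579, 0, 0]) picture_frame();
translate([313, 89, 736]) door_frame();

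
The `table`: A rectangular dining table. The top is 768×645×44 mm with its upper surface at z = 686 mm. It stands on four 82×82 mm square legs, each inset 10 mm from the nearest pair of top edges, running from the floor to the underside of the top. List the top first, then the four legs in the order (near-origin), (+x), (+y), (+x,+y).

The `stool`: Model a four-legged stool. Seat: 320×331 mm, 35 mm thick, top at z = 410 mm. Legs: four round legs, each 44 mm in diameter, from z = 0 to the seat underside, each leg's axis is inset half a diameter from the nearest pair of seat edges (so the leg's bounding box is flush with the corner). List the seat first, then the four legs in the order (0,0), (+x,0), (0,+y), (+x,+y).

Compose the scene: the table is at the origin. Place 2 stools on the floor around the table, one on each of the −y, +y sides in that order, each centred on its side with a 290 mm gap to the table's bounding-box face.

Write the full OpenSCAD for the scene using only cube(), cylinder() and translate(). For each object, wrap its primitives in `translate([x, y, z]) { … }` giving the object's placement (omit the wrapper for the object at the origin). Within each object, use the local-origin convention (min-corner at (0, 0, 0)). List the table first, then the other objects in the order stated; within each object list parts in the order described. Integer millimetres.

translate([0, 0, 642]) cube([768, 645, 44]);
translate([10, 10, 0]) cube([82, 82, 642]);
translate([676, 10, 0]) cube([82, 82, 642]);
translate([10, 553, 0]) cube([82, 82, 642]);
translate([676, 553, 0]) cube([82, 82, 642]);
translate([224, -621, 0]) {
  translate([0, 0, 375]) cube([320, 331, 35]);
  translate([22, 22, 0]) cylinder(h = 375, r = 22);
  translate([298, 22, 0]) cylinder(h = 375, r = 22);
  translate([22, 309, 0]) cylinder(h = 375, r = 22);
  translate([298, 309, 0]) cylinder(h = 375, r = 22);
}
translate([224, 935, 0]) {
  translate([0, 0, 375]) cube([320, 331, 35]);
  translate([22, 22, 0]) cylinder(h = 375, r = 22);
  translate([298, 22, 0]) cylinder(h = 375, r = 22);
  translate([22, 309, 0]) cylinder(h = 375, r = 22);
  translate([298, 309, 0]) cylinder(h = 375, r = 22);
}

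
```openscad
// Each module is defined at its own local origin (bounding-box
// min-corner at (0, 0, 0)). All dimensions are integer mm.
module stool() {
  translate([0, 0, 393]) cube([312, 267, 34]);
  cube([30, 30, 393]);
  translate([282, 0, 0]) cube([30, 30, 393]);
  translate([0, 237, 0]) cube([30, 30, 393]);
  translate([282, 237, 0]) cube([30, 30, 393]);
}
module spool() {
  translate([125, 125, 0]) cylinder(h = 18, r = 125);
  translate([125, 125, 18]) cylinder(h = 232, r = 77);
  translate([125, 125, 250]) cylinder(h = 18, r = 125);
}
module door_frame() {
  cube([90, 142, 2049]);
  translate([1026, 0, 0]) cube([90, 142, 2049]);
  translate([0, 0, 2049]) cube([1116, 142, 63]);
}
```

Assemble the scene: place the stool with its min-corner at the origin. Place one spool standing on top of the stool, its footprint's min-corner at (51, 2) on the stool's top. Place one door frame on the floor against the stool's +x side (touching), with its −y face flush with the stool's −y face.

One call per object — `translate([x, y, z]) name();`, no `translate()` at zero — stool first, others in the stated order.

stool();
translate([51, 2, 427]) spool();
translate([312, 0, 0]) door_frame();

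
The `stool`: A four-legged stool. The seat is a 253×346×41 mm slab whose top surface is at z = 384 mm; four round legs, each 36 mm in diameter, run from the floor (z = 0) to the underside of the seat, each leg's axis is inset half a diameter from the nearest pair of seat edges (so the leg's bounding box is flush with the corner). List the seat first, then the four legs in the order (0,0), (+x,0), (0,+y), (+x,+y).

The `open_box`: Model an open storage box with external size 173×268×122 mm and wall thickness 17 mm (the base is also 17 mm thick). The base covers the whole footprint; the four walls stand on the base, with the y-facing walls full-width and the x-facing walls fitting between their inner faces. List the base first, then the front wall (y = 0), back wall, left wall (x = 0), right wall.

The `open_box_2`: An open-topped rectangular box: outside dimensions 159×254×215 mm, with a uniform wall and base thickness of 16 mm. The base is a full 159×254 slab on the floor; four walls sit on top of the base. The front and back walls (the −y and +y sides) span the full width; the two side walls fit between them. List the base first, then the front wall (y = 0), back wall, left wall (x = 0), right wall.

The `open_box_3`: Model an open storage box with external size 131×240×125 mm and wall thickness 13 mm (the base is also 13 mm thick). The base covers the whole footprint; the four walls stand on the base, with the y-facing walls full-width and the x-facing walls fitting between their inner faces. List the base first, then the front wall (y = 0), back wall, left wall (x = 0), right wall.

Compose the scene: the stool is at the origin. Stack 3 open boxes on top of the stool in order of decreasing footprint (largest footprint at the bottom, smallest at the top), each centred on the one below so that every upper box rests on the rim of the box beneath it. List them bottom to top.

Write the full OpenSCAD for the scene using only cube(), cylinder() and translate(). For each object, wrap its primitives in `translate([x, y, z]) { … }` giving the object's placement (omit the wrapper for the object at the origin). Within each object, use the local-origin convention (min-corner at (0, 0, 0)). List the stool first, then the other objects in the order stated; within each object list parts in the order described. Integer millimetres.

translate([0, 0, 343]) cube([253, 346, 41]);
translate([18, 18, 0]) cylinder(h = 343, r = 18);
translate([235, 18, 0]) cylinder(h = 343, r = 18);
translate([18, 328, 0]) cylinder(h = 343, r = 18);
translate([235, 328, 0]) cylinder(h = 343, r = 18);
translate([40, 39, 384]) {
  cube([173, 268, 17]);
  translate([0, 0, 17]) cube([173, 17, 105]);
  translate([0, 251, 17]) cube([173, 17, 105]);
  translate([0, 17, 17]) cube([17, 234, 105]);
  translate([156, 17, 17]) cube([17, 234, 105]);
}
translate([47, 46, 506]) {
  cube([159, 254, 16]);
  translate([0, 0, 16]) cube([159, 16, 199]);
  translate([0, 238, 16]) cube([159, 16, 199]);
  translate([0, 16, 16]) cube([16, 222, 199]);
  translate([143, 16, 16]) cube([16, 222, 199]);
}
translate([61, 53, 721]) {
  cube([131, 240, 13]);
  translate([0, 0, 13]) cube([131, 13, 112]);
  translate([0, 227, 13]) cube([131, 13, 112]);
  translate([0, 13, 13]) cube([13, 214, 112]);
  translate([118, 13, 13]) cube([13, 214, 112]);
}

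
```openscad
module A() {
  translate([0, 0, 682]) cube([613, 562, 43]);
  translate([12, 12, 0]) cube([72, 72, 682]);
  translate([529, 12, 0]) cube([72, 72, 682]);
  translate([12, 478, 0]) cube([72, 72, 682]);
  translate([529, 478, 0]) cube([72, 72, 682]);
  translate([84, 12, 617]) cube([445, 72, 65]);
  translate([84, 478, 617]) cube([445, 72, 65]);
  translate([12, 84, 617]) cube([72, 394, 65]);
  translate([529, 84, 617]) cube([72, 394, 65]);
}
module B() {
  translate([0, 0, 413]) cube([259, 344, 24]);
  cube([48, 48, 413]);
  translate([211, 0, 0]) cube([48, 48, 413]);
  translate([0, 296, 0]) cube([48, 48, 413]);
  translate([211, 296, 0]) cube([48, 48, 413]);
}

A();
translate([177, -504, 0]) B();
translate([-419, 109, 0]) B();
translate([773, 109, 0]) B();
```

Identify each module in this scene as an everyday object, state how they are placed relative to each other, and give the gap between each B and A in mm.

Each stool's nearest face is 160 mm from the table's bounding box.

A is a table. B is a stool. Three stools sit around the table at the −y, −x, +x sides. The gap between each stool and the table is 160 mm.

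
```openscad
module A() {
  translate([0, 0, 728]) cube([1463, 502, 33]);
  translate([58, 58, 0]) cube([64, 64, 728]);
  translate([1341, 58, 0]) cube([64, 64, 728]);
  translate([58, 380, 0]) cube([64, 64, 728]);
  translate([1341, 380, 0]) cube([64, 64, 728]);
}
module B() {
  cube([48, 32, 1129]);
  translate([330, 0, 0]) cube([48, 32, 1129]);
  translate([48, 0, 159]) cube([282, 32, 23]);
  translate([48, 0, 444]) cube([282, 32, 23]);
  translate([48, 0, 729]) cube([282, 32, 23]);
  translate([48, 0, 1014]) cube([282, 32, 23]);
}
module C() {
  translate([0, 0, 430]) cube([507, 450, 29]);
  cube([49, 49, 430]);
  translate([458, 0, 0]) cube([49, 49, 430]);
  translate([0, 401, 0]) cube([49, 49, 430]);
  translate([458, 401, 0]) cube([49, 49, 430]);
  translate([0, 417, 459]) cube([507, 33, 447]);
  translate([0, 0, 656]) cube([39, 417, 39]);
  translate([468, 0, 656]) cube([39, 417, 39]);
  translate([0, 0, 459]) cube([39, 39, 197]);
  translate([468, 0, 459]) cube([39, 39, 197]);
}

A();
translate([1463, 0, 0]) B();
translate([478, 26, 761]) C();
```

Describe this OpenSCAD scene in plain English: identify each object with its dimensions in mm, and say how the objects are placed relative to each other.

A is a rectangular dining table. The top is 1463×502×33 mm with its upper surface at z = 761 mm. It stands on four 64×64 mm square legs, each inset 58 mm from the nearest pair of top edges, running from the floor to the underside of the top.

B is a straight ladder. Two 48×32 mm vertical rails, 1129 mm tall, stand 378 mm apart (outside-to-outside) with their front faces coplanar on the −y side. 4 rungs, each 32 mm deep and 23 mm tall, span between the inner faces of the rails, front faces flush with the rails. The lowest rung's underside is at z = 159 mm and rungs are spaced 285 mm apart (underside to underside).

C is a chair. The seat is a 507×450×29 mm slab with its top at z = 459 mm, on four 49×49 mm corner legs (flush with the seat edges, standing on z = 0). A flat backrest 33 mm thick, 447 mm tall, spans the full seat width and rises from the seat top along its +y edge, rear face flush with the rear of the seat. Two armrests of 39×39 mm section run along each side from the seat's front edge to the front of the backrest, top faces 236 mm above the seat top and outer faces flush with the seat's x-edges; a 39×39 mm post under the front of each armrest stands on the seat at the front corner.

The ladder is against the table's +x side, with their −y faces flush. The chair is on top of the table, centred.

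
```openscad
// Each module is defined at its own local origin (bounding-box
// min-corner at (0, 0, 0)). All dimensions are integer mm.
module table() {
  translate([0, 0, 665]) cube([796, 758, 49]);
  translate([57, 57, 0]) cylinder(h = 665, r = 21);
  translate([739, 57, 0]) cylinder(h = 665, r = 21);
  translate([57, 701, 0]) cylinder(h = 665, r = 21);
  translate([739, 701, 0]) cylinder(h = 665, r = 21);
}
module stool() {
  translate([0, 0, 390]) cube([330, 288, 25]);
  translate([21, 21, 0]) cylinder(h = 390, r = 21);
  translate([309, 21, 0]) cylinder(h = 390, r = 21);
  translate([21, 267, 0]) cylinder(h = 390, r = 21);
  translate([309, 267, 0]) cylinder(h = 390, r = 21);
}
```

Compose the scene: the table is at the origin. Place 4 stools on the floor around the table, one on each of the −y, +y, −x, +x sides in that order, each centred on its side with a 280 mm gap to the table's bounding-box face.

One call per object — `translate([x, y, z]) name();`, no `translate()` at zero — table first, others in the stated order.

table();
translate([233, -568, 0]) stool();
translate([233, 1038, 0]) stool();
translate([-610, 235, 0]) stool();
translate([1076, 235, 0]) stool();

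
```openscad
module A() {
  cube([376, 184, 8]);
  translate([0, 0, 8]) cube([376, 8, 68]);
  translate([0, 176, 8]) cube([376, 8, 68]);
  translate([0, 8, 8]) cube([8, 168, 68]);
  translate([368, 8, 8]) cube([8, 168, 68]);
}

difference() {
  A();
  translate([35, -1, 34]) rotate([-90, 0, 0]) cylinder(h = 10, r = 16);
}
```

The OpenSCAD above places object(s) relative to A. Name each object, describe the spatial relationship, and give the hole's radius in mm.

The subtracted cylinder has r = 16 mm.

A is an open box. The open box has a circular hole through its front wall. The hole's radius is 16 mm.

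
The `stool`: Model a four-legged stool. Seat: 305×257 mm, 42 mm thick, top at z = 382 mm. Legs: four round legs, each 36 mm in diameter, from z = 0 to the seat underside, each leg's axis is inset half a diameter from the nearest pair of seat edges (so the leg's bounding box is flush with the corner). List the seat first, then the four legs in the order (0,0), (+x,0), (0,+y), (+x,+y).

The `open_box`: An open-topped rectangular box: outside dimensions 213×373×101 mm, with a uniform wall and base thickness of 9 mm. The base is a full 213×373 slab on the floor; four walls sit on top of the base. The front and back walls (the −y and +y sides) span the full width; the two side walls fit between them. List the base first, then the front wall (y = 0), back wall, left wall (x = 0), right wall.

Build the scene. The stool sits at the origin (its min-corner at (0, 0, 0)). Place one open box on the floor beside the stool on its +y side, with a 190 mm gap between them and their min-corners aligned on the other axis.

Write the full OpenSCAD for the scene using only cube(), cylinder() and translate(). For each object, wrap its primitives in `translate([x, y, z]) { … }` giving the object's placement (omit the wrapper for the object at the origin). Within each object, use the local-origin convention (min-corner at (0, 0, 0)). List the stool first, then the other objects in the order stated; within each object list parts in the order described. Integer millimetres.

translate([0, 0, 340]) cube([305, 257, 42]);
translate([18, 18, 0]) cylinder(h = 340, r = 18);
translate([287, 18, 0]) cylinder(h = 340, r = 18);
translate([18, 239, 0]) cylinder(h = 340, r = 18);
translate([287, 239, 0]) cylinder(h = 340, r = 18);
translate([0, 447, 0]) {
  cube([213, 373, 9]);
  translate([0, 0, 9]) cube([213, 9, 92]);
  translate([0, 364, 9]) cube([213, 9, 92]);
  translate([0, 9, 9]) cube([9, 355, 92]);
  translate([204, 9, 9]) cube([9, 355, 92]);
}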